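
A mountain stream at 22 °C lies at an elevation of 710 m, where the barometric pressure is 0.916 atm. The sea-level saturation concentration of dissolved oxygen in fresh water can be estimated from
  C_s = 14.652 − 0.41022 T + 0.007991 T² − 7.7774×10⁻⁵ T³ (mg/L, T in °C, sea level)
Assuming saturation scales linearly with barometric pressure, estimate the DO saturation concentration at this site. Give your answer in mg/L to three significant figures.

At sea level: C_s = 14.652 − 0.41022×22 + 0.007991×22² − 7.7774×10⁻⁵×22³ = 8.667 mg/L.
Pressure correction: C_s' = 8.667 × 0.916 = 7.939 mg/L.

C_s ≈ 7.94 mg/L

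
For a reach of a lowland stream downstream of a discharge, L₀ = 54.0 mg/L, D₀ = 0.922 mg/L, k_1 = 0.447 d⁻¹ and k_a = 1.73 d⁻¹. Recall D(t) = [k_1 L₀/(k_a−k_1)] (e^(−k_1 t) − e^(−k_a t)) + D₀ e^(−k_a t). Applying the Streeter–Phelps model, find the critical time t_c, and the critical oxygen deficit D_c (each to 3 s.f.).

t_c ≈ 1.02 d; D_c ≈ 8.86 mg/L

t_c = [1/(k_a−k_1)] ln[(k_a/k_1)(1 − D₀(k_a−k_1)/(k_1 L₀))]
= [1/(1.73−0.447)] ln[(1.73/0.447)(1 − 0.922×1.283/(0.447×54.0))]
= (1/1.283) ln[3.870 × 0.9510] = 0.7794 × ln(3.681) = 0.7794 × 1.303 = 1.016 d.
D_c = (k_1/k_a) L₀ e^(−k_1 t_c) = (0.447/1.73) × 54.0 × e^(−0.447×1.016) = 0.2584 × 54.0 × 0.6351 = 8.861 mg/L.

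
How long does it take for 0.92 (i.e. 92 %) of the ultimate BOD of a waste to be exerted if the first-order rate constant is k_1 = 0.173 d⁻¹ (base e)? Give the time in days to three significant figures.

t ≈ 14.6 d

y/L₀ = 1 − e^(−k_1 t) = 0.92 ⇒ e^(−k_1 t) = 0.0800
t = −ln(0.0800) / 0.173 = 2.526 / 0.173 = 14.60 d.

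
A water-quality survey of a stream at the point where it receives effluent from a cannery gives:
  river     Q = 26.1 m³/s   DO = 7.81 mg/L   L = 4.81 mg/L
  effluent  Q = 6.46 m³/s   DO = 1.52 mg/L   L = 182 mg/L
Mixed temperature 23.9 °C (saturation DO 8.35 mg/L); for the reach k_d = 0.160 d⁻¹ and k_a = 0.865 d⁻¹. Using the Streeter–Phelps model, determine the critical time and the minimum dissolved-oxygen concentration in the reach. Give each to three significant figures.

t_c ≈ 2.08 d; minimum DO ≈ 3.05 mg/L

Mixed DO = (26.1×7.81 + 6.46×1.52)/(26.1+6.46) = 213.7/32.56 = 6.562 mg/L.
Mixed L₀ = (26.1×4.81 + 6.46×182)/(32.56) = 1301/32.56 = 39.97 mg/L.
Initial deficit D₀ = C_s − DO₀ = 8.35 − 6.562 = 1.788 mg/L.
t_c = (1/0.7050) ln[(0.865/0.160)(1 − 1.788×0.7050/(0.160×39.97))] = 1.418 × ln(4.341) = 2.082 d.
D_c = (0.160/0.865) × 39.97 × e^(−0.160×2.082) = 0.1850 × 39.97 × 0.7167 = 5.298 mg/L.
Minimum DO = 8.35 − 5.298 = 3.052 mg/L.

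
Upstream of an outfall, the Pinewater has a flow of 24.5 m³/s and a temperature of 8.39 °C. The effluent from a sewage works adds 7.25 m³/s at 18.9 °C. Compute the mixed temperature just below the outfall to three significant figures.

Flow-weighted mixing: C = (Q_r C_r + Q_w C_w)/(Q_r + Q_w)
= (24.5×8.39 + 7.25×18.9)/(24.5 + 7.25) = 342.6/31.75 = 10.79 °C.

10.8 °C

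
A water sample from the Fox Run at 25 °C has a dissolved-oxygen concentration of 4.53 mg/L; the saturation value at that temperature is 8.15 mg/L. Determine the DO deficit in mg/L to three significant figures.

D = C_s − C = 8.15 − 4.53 = 3.62 mg/L.

D ≈ 3.62 mg/L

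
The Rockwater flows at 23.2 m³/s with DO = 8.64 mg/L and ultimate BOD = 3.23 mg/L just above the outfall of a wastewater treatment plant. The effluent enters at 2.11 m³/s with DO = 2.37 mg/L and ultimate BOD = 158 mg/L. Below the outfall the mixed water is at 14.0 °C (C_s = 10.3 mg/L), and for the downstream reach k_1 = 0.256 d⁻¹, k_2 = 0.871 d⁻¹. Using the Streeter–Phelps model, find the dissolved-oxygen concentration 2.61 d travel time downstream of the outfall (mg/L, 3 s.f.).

DO ≈ 7.32 mg/L

Mixed DO = (23.2×8.64 + 2.11×2.37)/(23.2+2.11) = 205.4/25.31 = 8.117 mg/L.
Mixed L₀ = (23.2×3.23 + 2.11×158)/(25.31) = 408.3/25.31 = 16.13 mg/L.
Initial deficit D₀ = C_s − DO₀ = 10.3 − 8.117 = 2.183 mg/L.
D(2.61) = [0.256×16.13/(0.871−0.256)](e^(−0.256×2.61) − e^(−0.871×2.61)) + 2.183 e^(−0.871×2.61)
= 6.715 × (0.5127 − 0.1030) + 2.183 × 0.1030 = 2.976 mg/L.
DO = 10.3 − 2.976 = 7.324 mg/L.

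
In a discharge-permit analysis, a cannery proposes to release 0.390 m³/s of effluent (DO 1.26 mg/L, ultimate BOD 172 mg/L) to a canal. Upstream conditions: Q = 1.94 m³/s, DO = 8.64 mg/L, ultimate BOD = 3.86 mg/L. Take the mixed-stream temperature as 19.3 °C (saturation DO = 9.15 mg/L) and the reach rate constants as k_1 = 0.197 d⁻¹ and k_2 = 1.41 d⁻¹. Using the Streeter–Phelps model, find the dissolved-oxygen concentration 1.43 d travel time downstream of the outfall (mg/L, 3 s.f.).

DO ≈ 5.69 mg/L

Mixed DO = (1.94×8.64 + 0.390×1.26)/(1.94+0.390) = 17.25/2.330 = 7.405 mg/L.
Mixed L₀ = (1.94×3.86 + 0.390×172)/(2.330) = 74.57/2.330 = 32.00 mg/L.
Initial deficit D₀ = C_s − DO₀ = 9.15 − 7.405 = 1.745 mg/L.
D(1.43) = [0.197×32.00/(1.41−0.197)](e^(−0.197×1.43) − e^(−1.41×1.43)) + 1.745 e^(−1.41×1.43)
= 5.198 × (0.7545 − 0.1331) + 1.745 × 0.1331 = 3.462 mg/L.
DO = 9.15 − 3.462 = 5.688 mg/L.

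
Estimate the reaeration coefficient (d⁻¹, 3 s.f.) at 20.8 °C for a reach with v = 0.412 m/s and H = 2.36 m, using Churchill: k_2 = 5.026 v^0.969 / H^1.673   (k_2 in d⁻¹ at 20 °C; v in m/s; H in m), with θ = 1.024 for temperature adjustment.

k_2(20) = 5.026 × 0.412^0.969 / 2.36^1.673 = 5.026 × 0.4235 / 4.206 = 0.5060 d⁻¹.
k_2(20.8) = 0.5060 × 1.024^(20.8−20) = 0.5060 × 1.019 = 0.5157 d⁻¹.

k_2 ≈ 0.516 d⁻¹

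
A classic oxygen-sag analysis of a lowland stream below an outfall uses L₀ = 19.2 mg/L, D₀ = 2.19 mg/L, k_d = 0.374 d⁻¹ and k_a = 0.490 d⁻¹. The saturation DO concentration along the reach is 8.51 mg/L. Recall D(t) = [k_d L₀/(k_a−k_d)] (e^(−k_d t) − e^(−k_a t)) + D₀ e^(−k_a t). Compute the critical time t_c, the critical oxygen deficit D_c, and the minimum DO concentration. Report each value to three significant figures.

At the critical point dD/dt = 0, so k_d L₀ e^(−k_d t) = k_a D. Substituting D(t) from the Streeter–Phelps equation and solving for t gives
t_c = ln[(k_a/k_d)(1 − D₀(k_a−k_d)/(k_d L₀))] / (k_a−k_d).
Here k_a−k_d = 0.1160 d⁻¹ and 1 − D₀(k_a−k_d)/(k_d L₀) = 1 − 2.19×0.1160/(0.374×19.2) = 0.9646, so
t_c = ln(1.310 × 0.9646) / 0.1160 = 0.2341 / 0.1160 = 2.018 d.
D_c = (k_d/k_a) L₀ e^(−k_d t_c) = (0.374/0.490) × 19.2 × e^(−0.374×2.018) = 0.7633 × 19.2 × 0.4701 = 6.889 mg/L.
Minimum DO = C_s − D_c = 8.51 − 6.889 = 1.621 mg/L.

t_c ≈ 2.02 d; D_c ≈ 6.89 mg/L; min DO ≈ 1.62 mg/L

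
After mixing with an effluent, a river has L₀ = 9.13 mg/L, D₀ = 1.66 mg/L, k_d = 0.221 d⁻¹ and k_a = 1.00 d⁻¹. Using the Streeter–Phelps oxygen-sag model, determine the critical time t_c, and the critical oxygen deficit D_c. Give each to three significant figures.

t_c ≈ 0.623 d; D_c ≈ 1.76 mg/L

At the critical point dD/dt = 0, so k_d L₀ e^(−k_d t) = k_a D. Substituting D(t) from the Streeter–Phelps equation and solving for t gives
t_c = ln[(k_a/k_d)(1 − D₀(k_a−k_d)/(k_d L₀))] / (k_a−k_d).
Here k_a−k_d = 0.7790 d⁻¹ and 1 − D₀(k_a−k_d)/(k_d L₀) = 1 − 1.66×0.7790/(0.221×9.13) = 0.3591, so
t_c = ln(4.525 × 0.3591) / 0.7790 = 0.4855 / 0.7790 = 0.6232 d.
L(t_c) = L₀ e^(−k_d t_c) = 9.13 × 0.8713 = 7.955 mg/L, and at the critical point k_a D_c = k_d L, so D_c = (0.221/1.00) × 7.955 = 1.758 mg/L.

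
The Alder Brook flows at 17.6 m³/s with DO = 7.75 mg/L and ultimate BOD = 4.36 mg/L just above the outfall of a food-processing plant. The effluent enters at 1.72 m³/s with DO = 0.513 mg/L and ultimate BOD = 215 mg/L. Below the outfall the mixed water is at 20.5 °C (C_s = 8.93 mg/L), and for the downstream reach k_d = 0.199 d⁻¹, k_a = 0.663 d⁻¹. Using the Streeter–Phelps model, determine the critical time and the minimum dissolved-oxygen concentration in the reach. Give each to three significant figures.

Mixed DO = (17.6×7.75 + 1.72×0.513)/(17.6+1.72) = 137.3/19.32 = 7.106 mg/L.
Mixed L₀ = (17.6×4.36 + 1.72×215)/(19.32) = 446.5/19.32 = 23.11 mg/L.
Initial deficit D₀ = C_s − DO₀ = 8.93 − 7.106 = 1.824 mg/L.
t_c = (1/0.4640) ln[(0.663/0.199)(1 − 1.824×0.4640/(0.199×23.11))] = 2.155 × ln(2.719) = 2.155 d.
D_c = (0.199/0.663) × 23.11 × e^(−0.199×2.155) = 0.3002 × 23.11 × 0.6512 = 4.518 mg/L.
Minimum DO = 8.93 − 4.518 = 4.412 mg/L.

t_c ≈ 2.16 d; minimum DO ≈ 4.41 mg/L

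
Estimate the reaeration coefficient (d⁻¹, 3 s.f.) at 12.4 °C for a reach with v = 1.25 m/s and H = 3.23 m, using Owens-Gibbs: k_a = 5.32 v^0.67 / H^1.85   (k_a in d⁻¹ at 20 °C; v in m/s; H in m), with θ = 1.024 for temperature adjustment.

k_a ≈ 0.590 d⁻¹

k_a(20) = 5.32 × 1.25^0.67 / 3.23^1.85 = 5.32 × 1.161 / 8.750 = 0.7060 d⁻¹.
k_a(12.4) = 0.7060 × 1.024^(12.4−20) = 0.7060 × 0.8351 = 0.5896 d⁻¹.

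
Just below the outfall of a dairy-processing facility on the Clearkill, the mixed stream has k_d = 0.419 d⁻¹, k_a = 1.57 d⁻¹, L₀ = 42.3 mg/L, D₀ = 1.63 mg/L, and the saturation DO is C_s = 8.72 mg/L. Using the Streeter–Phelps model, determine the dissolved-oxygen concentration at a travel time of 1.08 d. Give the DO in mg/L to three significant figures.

k_d L₀/(k_a−k_d) = 0.419×42.3/(1.57−0.419) = 17.72/1.151 = 15.40 mg/L.
e^(−k_d t) = e^(−0.419×1.080) = 0.6360; e^(−k_a t) = e^(−1.57×1.080) = 0.1835.
D = 15.40 × (0.6360 − 0.1835) + 1.63 × 0.1835 = 6.968 + 0.2991 = 7.267 mg/L.
DO = C_s − D = 8.72 − 7.267 = 1.453 mg/L.

DO ≈ 1.45 mg/L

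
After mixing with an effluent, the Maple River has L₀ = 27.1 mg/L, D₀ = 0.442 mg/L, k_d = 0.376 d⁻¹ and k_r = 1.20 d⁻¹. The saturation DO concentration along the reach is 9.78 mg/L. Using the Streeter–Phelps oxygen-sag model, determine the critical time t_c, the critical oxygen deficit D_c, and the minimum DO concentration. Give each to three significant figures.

t_c ≈ 1.36 d; D_c ≈ 5.08 mg/L; min DO ≈ 4.70 mg/L

With k_r/k_d = 3.191 and 1 − D₀(k_r−k_d)/(k_d L₀) = 0.9643,
t_c = ln(3.191 × 0.9643) / (1.20 − 0.376) = ln(3.077) / 0.8240 = 1.124/0.8240 = 1.364 d.
D_c = (k_d/k_r) L₀ e^(−k_d t_c) = (0.376/1.20) × 27.1 × e^(−0.376×1.364) = 0.3133 × 27.1 × 0.5987 = 5.084 mg/L.
Minimum DO = C_s − D_c = 9.78 − 5.084 = 4.696 mg/L.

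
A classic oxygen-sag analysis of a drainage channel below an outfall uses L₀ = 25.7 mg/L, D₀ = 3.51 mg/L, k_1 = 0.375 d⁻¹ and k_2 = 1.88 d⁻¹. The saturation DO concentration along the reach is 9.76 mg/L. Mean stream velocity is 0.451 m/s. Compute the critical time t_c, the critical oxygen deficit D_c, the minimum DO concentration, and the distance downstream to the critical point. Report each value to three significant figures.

With k_2/k_1 = 5.013 and 1 − D₀(k_2−k_1)/(k_1 L₀) = 0.4519,
t_c = ln(5.013 × 0.4519) / (1.88 − 0.375) = ln(2.265) / 1.505 = 0.8178/1.505 = 0.5434 d.
L(t_c) = L₀ e^(−k_1 t_c) = 25.7 × 0.8157 = 20.96 mg/L, and at the critical point k_2 D_c = k_1 L, so D_c = (0.375/1.88) × 20.96 = 4.181 mg/L.
Minimum DO = C_s − D_c = 9.76 − 4.181 = 5.579 mg/L.
x_c = v t_c = 0.451 m/s × 0.5434 d × 86400 s/d = 21170 m ≈ 21.2 km.

t_c ≈ 0.543 d; D_c ≈ 4.18 mg/L; min DO ≈ 5.58 mg/L; x_c ≈ 21.2 km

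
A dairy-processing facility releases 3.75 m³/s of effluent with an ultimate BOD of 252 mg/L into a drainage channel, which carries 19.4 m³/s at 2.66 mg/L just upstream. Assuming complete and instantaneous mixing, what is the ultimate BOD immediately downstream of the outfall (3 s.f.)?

43.0 mg/L

Flow-weighted mixing: C = (Q_r C_r + Q_w C_w)/(Q_r + Q_w)
= (19.4×2.66 + 3.75×252)/(19.4 + 3.75) = 996.6/23.15 = 43.05 mg/L.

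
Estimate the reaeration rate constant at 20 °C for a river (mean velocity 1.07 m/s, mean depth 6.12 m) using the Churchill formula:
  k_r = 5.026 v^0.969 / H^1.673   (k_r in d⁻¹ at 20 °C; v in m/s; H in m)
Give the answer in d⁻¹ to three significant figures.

k_r ≈ 0.259 d⁻¹

k_r = 5.026 × 1.07^0.969 / 6.12^1.673 = 5.026 × 1.068 / 20.71 = 0.2591 d⁻¹.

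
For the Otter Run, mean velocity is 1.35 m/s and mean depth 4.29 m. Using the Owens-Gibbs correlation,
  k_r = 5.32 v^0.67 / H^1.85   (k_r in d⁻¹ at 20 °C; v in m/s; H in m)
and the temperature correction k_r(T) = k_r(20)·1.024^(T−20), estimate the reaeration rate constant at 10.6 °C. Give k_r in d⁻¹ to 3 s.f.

k_r(20) = 5.32 × 1.35^0.67 / 4.29^1.85 = 5.32 × 1.223 / 14.79 = 0.4397 d⁻¹.
k_r(10.6) = 0.4397 × 1.024^(10.6−20) = 0.4397 × 0.8002 = 0.3519 d⁻¹.

k_r ≈ 0.352 d⁻¹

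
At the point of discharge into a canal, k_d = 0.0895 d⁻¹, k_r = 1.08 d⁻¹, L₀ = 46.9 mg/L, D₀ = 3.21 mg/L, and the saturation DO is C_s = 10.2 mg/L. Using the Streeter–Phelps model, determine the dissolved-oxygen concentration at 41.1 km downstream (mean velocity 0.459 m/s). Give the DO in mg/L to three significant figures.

Travel time t = x/v = 41.1 km / (0.459 m/s) = 41100 m / 0.459 m/s = 89540 s = 1.036 d.
k_d L₀/(k_r−k_d) = 0.0895×46.9/(1.08−0.0895) = 4.198/0.9905 = 4.238 mg/L.
e^(−k_d t) = e^(−0.0895×1.036) = 0.9114; e^(−k_r t) = e^(−1.08×1.036) = 0.3265.
D = 4.238 × (0.9114 − 0.3265) + 3.21 × 0.3265 = 2.479 + 1.048 = 3.527 mg/L.
DO = C_s − D = 10.2 − 3.527 = 6.673 mg/L.

DO ≈ 6.67 mg/L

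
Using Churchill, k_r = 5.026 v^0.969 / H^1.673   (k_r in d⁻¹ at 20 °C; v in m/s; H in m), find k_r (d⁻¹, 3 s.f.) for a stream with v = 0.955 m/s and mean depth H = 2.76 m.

k_r = 5.026 × 0.955^0.969 / 2.76^1.673 = 5.026 × 0.9564 / 5.466 = 0.8794 d⁻¹.

k_r ≈ 0.879 d⁻¹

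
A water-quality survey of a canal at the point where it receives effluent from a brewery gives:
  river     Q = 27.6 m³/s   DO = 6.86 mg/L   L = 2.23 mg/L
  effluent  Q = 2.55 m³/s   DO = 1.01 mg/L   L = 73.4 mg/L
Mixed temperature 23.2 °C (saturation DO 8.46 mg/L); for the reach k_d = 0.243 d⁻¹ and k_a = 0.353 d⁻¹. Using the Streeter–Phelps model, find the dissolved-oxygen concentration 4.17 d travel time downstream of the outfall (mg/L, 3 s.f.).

DO ≈ 5.55 mg/L

Mixed DO = (27.6×6.86 + 2.55×1.01)/(27.6+2.55) = 191.9/30.15 = 6.365 mg/L.
Mixed L₀ = (27.6×2.23 + 2.55×73.4)/(30.15) = 248.7/30.15 = 8.249 mg/L.
Initial deficit D₀ = C_s − DO₀ = 8.46 − 6.365 = 2.095 mg/L.
D(4.17) = [0.243×8.249/(0.353−0.243)](e^(−0.243×4.17) − e^(−0.353×4.17)) + 2.095 e^(−0.353×4.17)
= 18.22 × (0.3630 − 0.2295) + 2.095 × 0.2295 = 2.914 mg/L.
DO = 8.46 − 2.914 = 5.546 mg/L.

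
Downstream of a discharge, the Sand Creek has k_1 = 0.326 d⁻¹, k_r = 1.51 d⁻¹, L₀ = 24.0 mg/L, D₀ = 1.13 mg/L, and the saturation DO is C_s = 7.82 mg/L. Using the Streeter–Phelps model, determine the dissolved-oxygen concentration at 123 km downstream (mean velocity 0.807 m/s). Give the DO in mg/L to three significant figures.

DO ≈ 4.48 mg/L

Travel time t = x/v = 123 km / (0.807 m/s) = 123000 m / 0.807 m/s = 152400 s = 1.764 d.
k_1 L₀/(k_r−k_1) = 0.326×24.0/(1.51−0.326) = 7.824/1.184 = 6.608 mg/L.
e^(−k_1 t) = e^(−0.326×1.764) = 0.5627; e^(−k_r t) = e^(−1.51×1.764) = 0.06969.
D = 6.608 × (0.5627 − 0.06969) + 1.13 × 0.06969 = 3.258 + 0.07875 = 3.336 mg/L.
DO = C_s − D = 7.82 − 3.336 = 4.484 mg/L.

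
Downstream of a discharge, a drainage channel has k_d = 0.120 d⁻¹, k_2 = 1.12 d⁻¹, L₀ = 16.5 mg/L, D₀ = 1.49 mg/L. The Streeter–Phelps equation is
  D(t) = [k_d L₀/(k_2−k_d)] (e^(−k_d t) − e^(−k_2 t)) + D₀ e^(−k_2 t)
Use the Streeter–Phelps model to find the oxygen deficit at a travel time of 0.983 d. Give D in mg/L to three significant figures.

k_d L₀/(k_2−k_d) = 0.120×16.5/(1.12−0.120) = 1.980/1.000 = 1.980 mg/L.
e^(−k_d t) = e^(−0.120×0.9830) = 0.8887; e^(−k_2 t) = e^(−1.12×0.9830) = 0.3326.
D = 1.980 × (0.8887 − 0.3326) + 1.49 × 0.3326 = 1.101 + 0.4955 = 1.597 mg/L.

D ≈ 1.60 mg/L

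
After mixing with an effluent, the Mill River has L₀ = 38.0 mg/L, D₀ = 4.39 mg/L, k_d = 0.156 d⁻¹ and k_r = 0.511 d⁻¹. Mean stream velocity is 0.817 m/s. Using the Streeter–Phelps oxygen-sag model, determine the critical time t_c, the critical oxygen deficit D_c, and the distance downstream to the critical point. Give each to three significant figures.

At the critical point dD/dt = 0, so k_d L₀ e^(−k_d t) = k_r D. Substituting D(t) from the Streeter–Phelps equation and solving for t gives
t_c = ln[(k_r/k_d)(1 − D₀(k_r−k_d)/(k_d L₀))] / (k_r−k_d).
Here k_r−k_d = 0.3550 d⁻¹ and 1 − D₀(k_r−k_d)/(k_d L₀) = 1 − 4.39×0.3550/(0.156×38.0) = 0.7371, so
t_c = ln(3.276 × 0.7371) / 0.3550 = 0.8815 / 0.3550 = 2.483 d.
D_c = (k_d/k_r) L₀ e^(−k_d t_c) = (0.156/0.511) × 38.0 × e^(−0.156×2.483) = 0.3053 × 38.0 × 0.6788 = 7.875 mg/L.
x_c = v t_c = 0.817 m/s × 2.483 d × 86400 s/d = 175300 m ≈ 175 km.

t_c ≈ 2.48 d; D_c ≈ 7.88 mg/L; x_c ≈ 175 km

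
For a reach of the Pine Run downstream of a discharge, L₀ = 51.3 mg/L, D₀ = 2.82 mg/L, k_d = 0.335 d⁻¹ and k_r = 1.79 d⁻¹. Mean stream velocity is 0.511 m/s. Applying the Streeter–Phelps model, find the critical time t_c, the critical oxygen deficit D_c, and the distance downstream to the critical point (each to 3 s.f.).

With k_r/k_d = 5.343 and 1 − D₀(k_r−k_d)/(k_d L₀) = 0.7612,
t_c = ln(5.343 × 0.7612) / (1.79 − 0.335) = ln(4.068) / 1.455 = 1.403/1.455 = 0.9643 d.
D_c = (k_d/k_r) L₀ e^(−k_d t_c) = (0.335/1.79) × 51.3 × e^(−0.335×0.9643) = 0.1872 × 51.3 × 0.7239 = 6.950 mg/L.
x_c = v t_c = 0.511 m/s × 0.9643 d × 86400 s/d = 42570 m ≈ 42.6 km.

t_c ≈ 0.964 d; D_c ≈ 6.95 mg/L; x_c ≈ 42.6 km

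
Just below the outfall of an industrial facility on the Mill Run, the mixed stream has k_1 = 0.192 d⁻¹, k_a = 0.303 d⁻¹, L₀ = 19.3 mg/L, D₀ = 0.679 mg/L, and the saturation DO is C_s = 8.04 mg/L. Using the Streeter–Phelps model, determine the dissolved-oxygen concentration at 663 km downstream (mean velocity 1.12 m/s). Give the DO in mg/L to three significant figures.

Travel time t = x/v = 663 km / (1.12 m/s) = 663000 m / 1.12 m/s = 592000 s = 6.851 d.
k_1 L₀/(k_a−k_1) = 0.192×19.3/(0.303−0.192) = 3.706/0.1110 = 33.38 mg/L.
e^(−k_1 t) = e^(−0.192×6.851) = 0.2683; e^(−k_a t) = e^(−0.303×6.851) = 0.1254.
D = 33.38 × (0.2683 − 0.1254) + 0.679 × 0.1254 = 4.771 + 0.08517 = 4.856 mg/L.
DO = C_s − D = 8.04 − 4.856 = 3.184 mg/L.

DO ≈ 3.18 mg/L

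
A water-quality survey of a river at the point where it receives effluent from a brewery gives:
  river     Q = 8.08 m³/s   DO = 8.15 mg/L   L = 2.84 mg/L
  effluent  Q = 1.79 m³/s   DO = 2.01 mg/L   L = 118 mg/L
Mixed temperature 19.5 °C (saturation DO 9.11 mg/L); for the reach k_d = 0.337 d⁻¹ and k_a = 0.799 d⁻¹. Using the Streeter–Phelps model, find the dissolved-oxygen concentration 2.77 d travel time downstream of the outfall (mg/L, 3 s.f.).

Mixed DO = (8.08×8.15 + 1.79×2.01)/(8.08+1.79) = 69.45/9.870 = 7.036 mg/L.
Mixed L₀ = (8.08×2.84 + 1.79×118)/(9.870) = 234.2/9.870 = 23.73 mg/L.
Initial deficit D₀ = C_s − DO₀ = 9.11 − 7.036 = 2.074 mg/L.
D(2.77) = [0.337×23.73/(0.799−0.337)](e^(−0.337×2.77) − e^(−0.799×2.77)) + 2.074 e^(−0.799×2.77)
= 17.31 × (0.3932 − 0.1093) + 2.074 × 0.1093 = 5.139 mg/L.
DO = 9.11 − 5.139 = 3.971 mg/L.

DO ≈ 3.97 mg/L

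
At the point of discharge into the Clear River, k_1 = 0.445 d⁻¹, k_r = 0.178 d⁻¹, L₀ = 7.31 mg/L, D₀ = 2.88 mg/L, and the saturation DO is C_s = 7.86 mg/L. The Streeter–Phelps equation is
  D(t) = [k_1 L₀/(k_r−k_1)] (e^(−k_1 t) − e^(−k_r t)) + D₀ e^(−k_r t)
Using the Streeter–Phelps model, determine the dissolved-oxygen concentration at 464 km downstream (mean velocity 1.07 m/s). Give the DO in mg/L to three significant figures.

Travel time t = x/v = 464 km / (1.07 m/s) = 464000 m / 1.07 m/s = 433600 s = 5.019 d.
k_1 L₀/(k_r−k_1) = 0.445×7.31/(0.178−0.445) = 3.253/-0.2670 = -12.18 mg/L.
e^(−k_1 t) = e^(−0.445×5.019) = 0.1072; e^(−k_r t) = e^(−0.178×5.019) = 0.4093.
D = -12.18 × (0.1072 − 0.4093) + 2.88 × 0.4093 = 3.681 + 1.179 = 4.859 mg/L.
DO = C_s − D = 7.86 − 4.859 = 3.001 mg/L.

DO ≈ 3.00 mg/L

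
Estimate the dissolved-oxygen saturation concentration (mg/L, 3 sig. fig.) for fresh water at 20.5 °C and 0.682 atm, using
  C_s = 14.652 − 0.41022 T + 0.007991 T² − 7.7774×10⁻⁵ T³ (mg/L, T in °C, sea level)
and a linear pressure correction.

C_s ≈ 6.09 mg/L

At sea level: C_s = 14.652 − 0.41022×20.5 + 0.007991×20.5² − 7.7774×10⁻⁵×20.5³ = 8.931 mg/L.
Pressure correction: C_s' = 8.931 × 0.682 = 6.091 mg/L.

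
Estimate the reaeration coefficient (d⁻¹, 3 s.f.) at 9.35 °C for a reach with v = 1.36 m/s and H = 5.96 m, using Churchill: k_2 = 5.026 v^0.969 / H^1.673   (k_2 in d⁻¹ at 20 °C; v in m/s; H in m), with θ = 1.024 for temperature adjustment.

k_2(20) = 5.026 × 1.36^0.969 / 5.96^1.673 = 5.026 × 1.347 / 19.81 = 0.3417 d⁻¹.
k_2(9.35) = 0.3417 × 1.024^(9.35−20) = 0.3417 × 0.7768 = 0.2654 d⁻¹.

k_2 ≈ 0.265 d⁻¹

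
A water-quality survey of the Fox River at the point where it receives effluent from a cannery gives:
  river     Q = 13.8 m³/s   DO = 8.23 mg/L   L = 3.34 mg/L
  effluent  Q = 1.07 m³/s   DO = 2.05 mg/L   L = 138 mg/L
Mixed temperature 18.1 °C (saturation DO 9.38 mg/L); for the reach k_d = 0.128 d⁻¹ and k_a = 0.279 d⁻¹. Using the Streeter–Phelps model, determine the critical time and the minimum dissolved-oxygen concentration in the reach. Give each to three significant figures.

t_c ≈ 4.13 d; minimum DO ≈ 5.86 mg/L

Mixed DO = (13.8×8.23 + 1.07×2.05)/(13.8+1.07) = 115.8/14.87 = 7.785 mg/L.
Mixed L₀ = (13.8×3.34 + 1.07×138)/(14.87) = 193.8/14.87 = 13.03 mg/L.
Initial deficit D₀ = C_s − DO₀ = 9.38 − 7.785 = 1.595 mg/L.
t_c = (1/0.1510) ln[(0.279/0.128)(1 − 1.595×0.1510/(0.128×13.03))] = 6.623 × ln(1.865) = 4.127 d.
D_c = (0.128/0.279) × 13.03 × e^(−0.128×4.127) = 0.4588 × 13.03 × 0.5896 = 3.524 mg/L.
Minimum DO = 9.38 − 3.524 = 5.856 mg/L.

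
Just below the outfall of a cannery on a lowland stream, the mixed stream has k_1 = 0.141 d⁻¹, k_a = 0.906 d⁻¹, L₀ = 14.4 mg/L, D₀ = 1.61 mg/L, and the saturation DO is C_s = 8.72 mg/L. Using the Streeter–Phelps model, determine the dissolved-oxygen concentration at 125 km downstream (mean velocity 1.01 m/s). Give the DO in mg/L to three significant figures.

DO ≈ 6.84 mg/L

Travel time t = x/v = 125 km / (1.01 m/s) = 125000 m / 1.01 m/s = 123800 s = 1.432 d.
k_1 L₀/(k_a−k_1) = 0.141×14.4/(0.906−0.141) = 2.030/0.7650 = 2.654 mg/L.
e^(−k_1 t) = e^(−0.141×1.432) = 0.8171; e^(−k_a t) = e^(−0.906×1.432) = 0.2731.
D = 2.654 × (0.8171 − 0.2731) + 1.61 × 0.2731 = 1.444 + 0.4397 = 1.884 mg/L.
DO = C_s − D = 8.72 − 1.884 = 6.836 mg/L.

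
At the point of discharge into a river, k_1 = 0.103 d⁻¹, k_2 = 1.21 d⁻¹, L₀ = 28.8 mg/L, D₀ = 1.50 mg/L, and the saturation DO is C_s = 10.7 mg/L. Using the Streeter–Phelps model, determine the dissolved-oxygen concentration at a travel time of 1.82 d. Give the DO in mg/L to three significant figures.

DO ≈ 8.61 mg/L

k_1 L₀/(k_2−k_1) = 0.103×28.8/(1.21−0.103) = 2.966/1.107 = 2.680 mg/L.
e^(−k_1 t) = e^(−0.103×1.820) = 0.8291; e^(−k_2 t) = e^(−1.21×1.820) = 0.1106.
D = 2.680 × (0.8291 − 0.1106) + 1.50 × 0.1106 = 1.925 + 0.1658 = 2.091 mg/L.
DO = C_s − D = 10.7 − 2.091 = 8.609 mg/L.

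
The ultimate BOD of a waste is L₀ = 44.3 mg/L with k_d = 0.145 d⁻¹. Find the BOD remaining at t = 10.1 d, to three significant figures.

L_t = L₀ e^(−k_d t) = 44.3 × e^(−0.145×10.1) = 44.3 × 0.2312 = 10.24 mg/L.

L ≈ 10.2 mg/L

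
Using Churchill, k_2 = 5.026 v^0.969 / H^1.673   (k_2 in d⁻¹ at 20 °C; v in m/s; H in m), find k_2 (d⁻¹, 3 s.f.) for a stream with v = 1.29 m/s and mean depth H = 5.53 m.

k_2 ≈ 0.368 d⁻¹

k_2 = 5.026 × 1.29^0.969 / 5.53^1.673 = 5.026 × 1.280 / 17.48 = 0.3680 d⁻¹.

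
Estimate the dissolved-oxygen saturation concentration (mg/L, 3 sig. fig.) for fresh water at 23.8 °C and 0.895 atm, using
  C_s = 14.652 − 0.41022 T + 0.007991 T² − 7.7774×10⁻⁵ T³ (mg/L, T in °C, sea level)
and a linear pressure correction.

At sea level: C_s = 14.652 − 0.41022×23.8 + 0.007991×23.8² − 7.7774×10⁻⁵×23.8³ = 8.367 mg/L.
Pressure correction: C_s' = 8.367 × 0.895 = 7.488 mg/L.

C_s ≈ 7.49 mg/L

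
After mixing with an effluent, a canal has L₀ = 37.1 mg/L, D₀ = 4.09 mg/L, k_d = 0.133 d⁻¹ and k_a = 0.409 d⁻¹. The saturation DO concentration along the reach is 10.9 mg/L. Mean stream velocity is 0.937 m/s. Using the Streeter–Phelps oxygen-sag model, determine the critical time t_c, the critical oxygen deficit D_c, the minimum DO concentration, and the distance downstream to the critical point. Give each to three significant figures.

t_c ≈ 3.13 d; D_c ≈ 7.96 mg/L; min DO ≈ 2.94 mg/L; x_c ≈ 253 km

At the critical point dD/dt = 0, so k_d L₀ e^(−k_d t) = k_a D. Substituting D(t) from the Streeter–Phelps equation and solving for t gives
t_c = ln[(k_a/k_d)(1 − D₀(k_a−k_d)/(k_d L₀))] / (k_a−k_d).
Here k_a−k_d = 0.2760 d⁻¹ and 1 − D₀(k_a−k_d)/(k_d L₀) = 1 − 4.09×0.2760/(0.133×37.1) = 0.7712, so
t_c = ln(3.075 × 0.7712) / 0.2760 = 0.8636 / 0.2760 = 3.129 d.
D_c = (k_d/k_a) L₀ e^(−k_d t_c) = (0.133/0.409) × 37.1 × e^(−0.133×3.129) = 0.3252 × 37.1 × 0.6596 = 7.957 mg/L.
Minimum DO = C_s − D_c = 10.9 − 7.957 = 2.943 mg/L.
x_c = v t_c = 0.937 m/s × 3.129 d × 86400 s/d = 253300 m ≈ 253 km.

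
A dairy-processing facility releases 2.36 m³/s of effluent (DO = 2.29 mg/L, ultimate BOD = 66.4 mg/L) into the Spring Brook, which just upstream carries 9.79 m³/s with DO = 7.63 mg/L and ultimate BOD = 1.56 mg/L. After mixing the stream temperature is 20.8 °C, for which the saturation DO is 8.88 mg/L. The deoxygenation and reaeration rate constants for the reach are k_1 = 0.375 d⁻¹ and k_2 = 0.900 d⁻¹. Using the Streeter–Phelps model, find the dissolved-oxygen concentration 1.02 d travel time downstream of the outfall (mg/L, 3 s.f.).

Mixed DO = (9.79×7.63 + 2.36×2.29)/(9.79+2.36) = 80.10/12.15 = 6.593 mg/L.
Mixed L₀ = (9.79×1.56 + 2.36×66.4)/(12.15) = 172.0/12.15 = 14.15 mg/L.
Initial deficit D₀ = C_s − DO₀ = 8.88 − 6.593 = 2.287 mg/L.
D(1.02) = [0.375×14.15/(0.900−0.375)](e^(−0.375×1.02) − e^(−0.900×1.02)) + 2.287 e^(−0.900×1.02)
= 10.11 × (0.6822 − 0.3993) + 2.287 × 0.3993 = 3.773 mg/L.
DO = 8.88 − 3.773 = 5.107 mg/L.

DO ≈ 5.11 mg/L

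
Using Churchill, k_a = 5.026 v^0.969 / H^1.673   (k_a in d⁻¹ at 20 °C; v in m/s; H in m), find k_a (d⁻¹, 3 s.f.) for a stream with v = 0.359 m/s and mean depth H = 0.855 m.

k_a = 5.026 × 0.359^0.969 / 0.855^1.673 = 5.026 × 0.3706 / 0.7694 = 2.421 d⁻¹.

k_a ≈ 2.42 d⁻¹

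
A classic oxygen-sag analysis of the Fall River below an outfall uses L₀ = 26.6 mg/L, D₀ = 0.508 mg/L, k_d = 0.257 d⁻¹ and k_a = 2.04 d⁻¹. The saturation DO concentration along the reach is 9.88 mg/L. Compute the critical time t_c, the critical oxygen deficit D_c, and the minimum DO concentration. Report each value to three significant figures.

t_c ≈ 1.08 d; D_c ≈ 2.54 mg/L; min DO ≈ 7.34 mg/L

At the critical point dD/dt = 0, so k_d L₀ e^(−k_d t) = k_a D. Substituting D(t) from the Streeter–Phelps equation and solving for t gives
t_c = ln[(k_a/k_d)(1 − D₀(k_a−k_d)/(k_d L₀))] / (k_a−k_d).
Here k_a−k_d = 1.783 d⁻¹ and 1 − D₀(k_a−k_d)/(k_d L₀) = 1 − 0.508×1.783/(0.257×26.6) = 0.8675, so
t_c = ln(7.938 × 0.8675) / 1.783 = 1.929 / 1.783 = 1.082 d.
D_c = (k_d/k_a) L₀ e^(−k_d t_c) = (0.257/2.04) × 26.6 × e^(−0.257×1.082) = 0.1260 × 26.6 × 0.7572 = 2.537 mg/L.
Minimum DO = C_s − D_c = 9.88 − 2.537 = 7.343 mg/L.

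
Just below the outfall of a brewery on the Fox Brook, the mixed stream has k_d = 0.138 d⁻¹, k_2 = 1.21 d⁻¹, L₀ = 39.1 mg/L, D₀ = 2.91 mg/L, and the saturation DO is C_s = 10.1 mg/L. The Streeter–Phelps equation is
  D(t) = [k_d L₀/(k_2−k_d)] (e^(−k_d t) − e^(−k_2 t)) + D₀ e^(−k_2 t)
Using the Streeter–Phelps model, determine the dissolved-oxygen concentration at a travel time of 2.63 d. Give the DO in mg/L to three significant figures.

k_d L₀/(k_2−k_d) = 0.138×39.1/(1.21−0.138) = 5.396/1.072 = 5.033 mg/L.
e^(−k_d t) = e^(−0.138×2.630) = 0.6956; e^(−k_2 t) = e^(−1.21×2.630) = 0.04149.
D = 5.033 × (0.6956 − 0.04149) + 2.91 × 0.04149 = 3.293 + 0.1207 = 3.413 mg/L.
DO = C_s − D = 10.1 − 3.413 = 6.687 mg/L.

DO ≈ 6.69 mg/L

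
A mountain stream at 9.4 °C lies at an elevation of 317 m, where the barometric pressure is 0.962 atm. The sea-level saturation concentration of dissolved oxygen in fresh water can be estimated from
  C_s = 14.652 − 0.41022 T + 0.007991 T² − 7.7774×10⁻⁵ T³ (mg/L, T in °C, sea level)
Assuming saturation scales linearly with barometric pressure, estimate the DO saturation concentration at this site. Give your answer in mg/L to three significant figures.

At sea level: C_s = 14.652 − 0.41022×9.4 + 0.007991×9.4² − 7.7774×10⁻⁵×9.4³ = 11.44 mg/L.
Pressure correction: C_s' = 11.44 × 0.962 = 11.00 mg/L.

C_s ≈ 11.0 mg/L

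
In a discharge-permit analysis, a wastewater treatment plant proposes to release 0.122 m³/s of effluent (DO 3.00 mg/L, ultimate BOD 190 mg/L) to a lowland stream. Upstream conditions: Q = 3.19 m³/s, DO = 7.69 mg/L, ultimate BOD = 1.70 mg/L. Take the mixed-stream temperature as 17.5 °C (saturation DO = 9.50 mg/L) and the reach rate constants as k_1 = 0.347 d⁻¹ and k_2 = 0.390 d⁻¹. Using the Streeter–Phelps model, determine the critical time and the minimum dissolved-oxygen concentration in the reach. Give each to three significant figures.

t_c ≈ 2.05 d; minimum DO ≈ 5.72 mg/L

Mixed DO = (3.19×7.69 + 0.122×3.00)/(3.19+0.122) = 24.90/3.312 = 7.517 mg/L.
Mixed L₀ = (3.19×1.70 + 0.122×190)/(3.312) = 28.60/3.312 = 8.636 mg/L.
Initial deficit D₀ = C_s − DO₀ = 9.50 − 7.517 = 1.983 mg/L.
t_c = (1/0.04300) ln[(0.390/0.347)(1 − 1.983×0.04300/(0.347×8.636))] = 23.26 × ln(1.092) = 2.046 d.
D_c = (0.347/0.390) × 8.636 × e^(−0.347×2.046) = 0.8897 × 8.636 × 0.4917 = 3.779 mg/L.
Minimum DO = 9.50 − 3.779 = 5.721 mg/L.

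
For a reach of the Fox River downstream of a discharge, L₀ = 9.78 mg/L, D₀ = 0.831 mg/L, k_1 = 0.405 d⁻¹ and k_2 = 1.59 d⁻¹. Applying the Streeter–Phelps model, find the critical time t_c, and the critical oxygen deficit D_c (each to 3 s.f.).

t_c ≈ 0.913 d; D_c ≈ 1.72 mg/L

At the critical point dD/dt = 0, so k_1 L₀ e^(−k_1 t) = k_2 D. Substituting D(t) from the Streeter–Phelps equation and solving for t gives
t_c = ln[(k_2/k_1)(1 − D₀(k_2−k_1)/(k_1 L₀))] / (k_2−k_1).
Here k_2−k_1 = 1.185 d⁻¹ and 1 − D₀(k_2−k_1)/(k_1 L₀) = 1 − 0.831×1.185/(0.405×9.78) = 0.7514, so
t_c = ln(3.926 × 0.7514) / 1.185 = 1.082 / 1.185 = 0.9129 d.
L(t_c) = L₀ e^(−k_1 t_c) = 9.78 × 0.6909 = 6.757 mg/L, and at the critical point k_2 D_c = k_1 L, so D_c = (0.405/1.59) × 6.757 = 1.721 mg/L.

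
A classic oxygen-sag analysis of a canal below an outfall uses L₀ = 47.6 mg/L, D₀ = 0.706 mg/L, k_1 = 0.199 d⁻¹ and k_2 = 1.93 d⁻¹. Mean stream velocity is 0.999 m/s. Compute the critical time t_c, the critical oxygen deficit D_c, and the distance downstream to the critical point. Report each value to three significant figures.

At the critical point dD/dt = 0, so k_1 L₀ e^(−k_1 t) = k_2 D. Substituting D(t) from the Streeter–Phelps equation and solving for t gives
t_c = ln[(k_2/k_1)(1 − D₀(k_2−k_1)/(k_1 L₀))] / (k_2−k_1).
Here k_2−k_1 = 1.731 d⁻¹ and 1 − D₀(k_2−k_1)/(k_1 L₀) = 1 − 0.706×1.731/(0.199×47.6) = 0.8710, so
t_c = ln(9.698 × 0.8710) / 1.731 = 2.134 / 1.731 = 1.233 d.
D_c = (k_1/k_2) L₀ e^(−k_1 t_c) = (0.199/1.93) × 47.6 × e^(−0.199×1.233) = 0.1031 × 47.6 × 0.7825 = 3.840 mg/L.
x_c = v t_c = 0.999 m/s × 1.233 d × 86400 s/d = 106400 m ≈ 106 km.

t_c ≈ 1.23 d; D_c ≈ 3.84 mg/L; x_c ≈ 106 km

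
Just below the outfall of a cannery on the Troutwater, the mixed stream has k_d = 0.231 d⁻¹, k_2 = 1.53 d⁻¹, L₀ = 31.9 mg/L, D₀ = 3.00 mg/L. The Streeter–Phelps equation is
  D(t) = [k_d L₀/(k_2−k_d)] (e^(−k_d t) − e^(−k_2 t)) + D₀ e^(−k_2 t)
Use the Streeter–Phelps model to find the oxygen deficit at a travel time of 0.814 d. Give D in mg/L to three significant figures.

D ≈ 3.93 mg/L

k_d L₀/(k_2−k_d) = 0.231×31.9/(1.53−0.231) = 7.369/1.299 = 5.673 mg/L.
e^(−k_d t) = e^(−0.231×0.8140) = 0.8286; e^(−k_2 t) = e^(−1.53×0.8140) = 0.2878.
D = 5.673 × (0.8286 − 0.2878) + 3.00 × 0.2878 = 3.068 + 0.8635 = 3.931 mg/L.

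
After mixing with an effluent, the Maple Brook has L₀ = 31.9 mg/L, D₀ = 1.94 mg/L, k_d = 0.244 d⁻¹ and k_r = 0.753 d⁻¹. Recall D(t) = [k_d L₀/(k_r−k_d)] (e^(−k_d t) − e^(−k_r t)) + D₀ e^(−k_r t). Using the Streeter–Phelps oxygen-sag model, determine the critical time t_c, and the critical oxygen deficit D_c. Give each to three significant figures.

t_c ≈ 1.95 d; D_c ≈ 6.43 mg/L

With k_r/k_d = 3.086 and 1 − D₀(k_r−k_d)/(k_d L₀) = 0.8731,
t_c = ln(3.086 × 0.8731) / (0.753 − 0.244) = ln(2.695) / 0.5090 = 0.9912/0.5090 = 1.947 d.
L(t_c) = L₀ e^(−k_d t_c) = 31.9 × 0.6218 = 19.83 mg/L, and at the critical point k_r D_c = k_d L, so D_c = (0.244/0.753) × 19.83 = 6.427 mg/L.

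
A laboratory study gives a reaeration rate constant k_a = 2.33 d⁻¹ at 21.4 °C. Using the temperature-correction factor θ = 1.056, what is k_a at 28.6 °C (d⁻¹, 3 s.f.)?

k_a(T₂) = k_a(T₁) · θ^(T₂−T₁) = 2.33 × 1.056^(28.6−21.4)
= 2.33 × 1.056^7.20 = 2.33 × 1.480 = 3.449 d⁻¹.

k_a ≈ 3.45 d⁻¹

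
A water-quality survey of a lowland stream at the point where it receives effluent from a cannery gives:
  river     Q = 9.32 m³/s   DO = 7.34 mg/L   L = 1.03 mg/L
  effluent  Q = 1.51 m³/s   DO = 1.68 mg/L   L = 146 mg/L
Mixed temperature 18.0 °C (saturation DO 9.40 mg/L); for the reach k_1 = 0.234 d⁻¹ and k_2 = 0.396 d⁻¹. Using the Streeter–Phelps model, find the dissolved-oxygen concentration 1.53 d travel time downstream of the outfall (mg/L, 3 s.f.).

DO ≈ 3.14 mg/L

Mixed DO = (9.32×7.34 + 1.51×1.68)/(9.32+1.51) = 70.95/10.83 = 6.551 mg/L.
Mixed L₀ = (9.32×1.03 + 1.51×146)/(10.83) = 230.1/10.83 = 21.24 mg/L.
Initial deficit D₀ = C_s − DO₀ = 9.40 − 6.551 = 2.849 mg/L.
D(1.53) = [0.234×21.24/(0.396−0.234)](e^(−0.234×1.53) − e^(−0.396×1.53)) + 2.849 e^(−0.396×1.53)
= 30.68 × (0.6991 − 0.5456) + 2.849 × 0.5456 = 6.263 mg/L.
DO = 9.40 − 6.263 = 3.137 mg/L.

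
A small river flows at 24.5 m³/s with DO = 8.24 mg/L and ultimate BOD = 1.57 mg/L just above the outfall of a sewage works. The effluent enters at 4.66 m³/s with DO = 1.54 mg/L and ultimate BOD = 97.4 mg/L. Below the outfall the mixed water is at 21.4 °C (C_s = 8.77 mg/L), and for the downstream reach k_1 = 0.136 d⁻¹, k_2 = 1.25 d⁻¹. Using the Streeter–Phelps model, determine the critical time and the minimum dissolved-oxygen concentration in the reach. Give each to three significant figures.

Mixed DO = (24.5×8.24 + 4.66×1.54)/(24.5+4.66) = 209.1/29.16 = 7.169 mg/L.
Mixed L₀ = (24.5×1.57 + 4.66×97.4)/(29.16) = 492.3/29.16 = 16.88 mg/L.
Initial deficit D₀ = C_s − DO₀ = 8.77 − 7.169 = 1.601 mg/L.
t_c = (1/1.114) ln[(1.25/0.136)(1 − 1.601×1.114/(0.136×16.88))] = 0.8977 × ln(2.054) = 0.6460 d.
D_c = (0.136/1.25) × 16.88 × e^(−0.136×0.6460) = 0.1088 × 16.88 × 0.9159 = 1.683 mg/L.
Minimum DO = 8.77 − 1.683 = 7.087 mg/L.

t_c ≈ 0.646 d; minimum DO ≈ 7.09 mg/L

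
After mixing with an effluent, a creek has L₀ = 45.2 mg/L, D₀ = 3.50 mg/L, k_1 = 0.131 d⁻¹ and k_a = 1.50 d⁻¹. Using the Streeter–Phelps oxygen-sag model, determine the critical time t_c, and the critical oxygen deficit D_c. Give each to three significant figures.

t_c ≈ 0.571 d; D_c ≈ 3.66 mg/L

With k_a/k_1 = 11.45 and 1 − D₀(k_a−k_1)/(k_1 L₀) = 0.1908,
t_c = ln(11.45 × 0.1908) / (1.50 − 0.131) = ln(2.185) / 1.369 = 0.7814/1.369 = 0.5708 d.
D_c = (k_1/k_a) L₀ e^(−k_1 t_c) = (0.131/1.50) × 45.2 × e^(−0.131×0.5708) = 0.08733 × 45.2 × 0.9280 = 3.663 mg/L.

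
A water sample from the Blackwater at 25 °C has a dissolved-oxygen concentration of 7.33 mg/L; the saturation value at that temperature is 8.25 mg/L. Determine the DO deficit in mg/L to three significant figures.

D ≈ 0.920 mg/L

D = C_s − C = 8.25 − 7.33 = 0.920 mg/L.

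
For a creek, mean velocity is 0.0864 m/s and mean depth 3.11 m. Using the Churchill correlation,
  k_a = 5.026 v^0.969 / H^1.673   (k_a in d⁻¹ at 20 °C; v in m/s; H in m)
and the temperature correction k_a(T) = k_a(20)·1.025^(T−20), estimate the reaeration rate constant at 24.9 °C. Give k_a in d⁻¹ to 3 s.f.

k_a ≈ 0.0792 d⁻¹

k_a(20) = 5.026 × 0.0864^0.969 / 3.11^1.673 = 5.026 × 0.09321 / 6.674 = 0.07020 d⁻¹.
k_a(24.9) = 0.07020 × 1.025^(24.9−20) = 0.07020 × 1.129 = 0.07923 d⁻¹.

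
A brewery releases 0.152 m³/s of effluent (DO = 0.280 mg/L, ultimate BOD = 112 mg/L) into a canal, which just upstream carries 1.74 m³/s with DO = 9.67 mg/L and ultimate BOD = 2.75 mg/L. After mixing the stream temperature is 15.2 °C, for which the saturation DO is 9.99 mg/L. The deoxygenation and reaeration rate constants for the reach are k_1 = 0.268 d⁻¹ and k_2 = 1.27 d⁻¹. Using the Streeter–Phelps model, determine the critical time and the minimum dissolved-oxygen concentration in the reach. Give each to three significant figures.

Mixed DO = (1.74×9.67 + 0.152×0.280)/(1.74+0.152) = 16.87/1.892 = 8.916 mg/L.
Mixed L₀ = (1.74×2.75 + 0.152×112)/(1.892) = 21.81/1.892 = 11.53 mg/L.
Initial deficit D₀ = C_s − DO₀ = 9.99 − 8.916 = 1.074 mg/L.
t_c = (1/1.002) ln[(1.27/0.268)(1 − 1.074×1.002/(0.268×11.53))] = 0.9980 × ln(3.087) = 1.125 d.
D_c = (0.268/1.27) × 11.53 × e^(−0.268×1.125) = 0.2110 × 11.53 × 0.7397 = 1.799 mg/L.
Minimum DO = 9.99 − 1.799 = 8.191 mg/L.

t_c ≈ 1.13 d; minimum DO ≈ 8.19 mg/L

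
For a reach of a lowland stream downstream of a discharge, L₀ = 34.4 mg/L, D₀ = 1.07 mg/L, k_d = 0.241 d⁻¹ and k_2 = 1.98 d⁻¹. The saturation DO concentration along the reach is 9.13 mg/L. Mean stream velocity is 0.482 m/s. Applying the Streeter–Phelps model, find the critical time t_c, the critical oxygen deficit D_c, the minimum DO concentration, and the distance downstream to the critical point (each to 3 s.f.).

t_c ≈ 1.06 d; D_c ≈ 3.24 mg/L; min DO ≈ 5.89 mg/L; x_c ≈ 44.3 km

With k_2/k_d = 8.216 and 1 − D₀(k_2−k_d)/(k_d L₀) = 0.7756,
t_c = ln(8.216 × 0.7756) / (1.98 − 0.241) = ln(6.372) / 1.739 = 1.852/1.739 = 1.065 d.
L(t_c) = L₀ e^(−k_d t_c) = 34.4 × 0.7736 = 26.61 mg/L, and at the critical point k_2 D_c = k_d L, so D_c = (0.241/1.98) × 26.61 = 3.239 mg/L.
Minimum DO = C_s − D_c = 9.13 − 3.239 = 5.891 mg/L.
x_c = v t_c = 0.482 m/s × 1.065 d × 86400 s/d = 44350 m ≈ 44.3 km.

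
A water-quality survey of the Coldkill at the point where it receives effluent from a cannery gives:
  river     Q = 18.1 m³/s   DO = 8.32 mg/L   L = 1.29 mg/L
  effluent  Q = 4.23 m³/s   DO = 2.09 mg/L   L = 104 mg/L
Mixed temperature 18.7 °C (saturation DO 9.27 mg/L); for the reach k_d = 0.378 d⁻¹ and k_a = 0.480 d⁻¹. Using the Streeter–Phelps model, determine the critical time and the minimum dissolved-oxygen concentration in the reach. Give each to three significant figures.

Mixed DO = (18.1×8.32 + 4.23×2.09)/(18.1+4.23) = 159.4/22.33 = 7.140 mg/L.
Mixed L₀ = (18.1×1.29 + 4.23×104)/(22.33) = 463.3/22.33 = 20.75 mg/L.
Initial deficit D₀ = C_s − DO₀ = 9.27 − 7.140 = 2.130 mg/L.
t_c = (1/0.1020) ln[(0.480/0.378)(1 − 2.130×0.1020/(0.378×20.75))] = 9.804 × ln(1.235) = 2.067 d.
D_c = (0.378/0.480) × 20.75 × e^(−0.378×2.067) = 0.7875 × 20.75 × 0.4579 = 7.481 mg/L.
Minimum DO = 9.27 − 7.481 = 1.789 mg/L.

t_c ≈ 2.07 d; minimum DO ≈ 1.79 mg/L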